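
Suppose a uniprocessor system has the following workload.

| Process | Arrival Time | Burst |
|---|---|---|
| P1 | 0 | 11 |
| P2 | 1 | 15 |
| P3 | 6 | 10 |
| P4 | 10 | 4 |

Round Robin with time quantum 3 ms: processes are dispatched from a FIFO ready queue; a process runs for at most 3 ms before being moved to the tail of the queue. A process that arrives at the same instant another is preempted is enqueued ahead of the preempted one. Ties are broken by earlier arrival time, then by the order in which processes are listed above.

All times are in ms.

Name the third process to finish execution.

P3

Gantt: | P1 0-3 | P2 3-6 | P1 6-9 | P3 9-12 | P2 12-15 | P1 15-18 | P4 18-21 | P3 21-24 | P2 24-27 | P1 27-29 | P4 29-30 | P3 30-33 | P2 33-36 | P3 36-37 | P2 37-40 |
Completion: P1=29  P2=40  P3=37  P4=30
Turnaround (C−A): P1=29  P2=39  P3=31  P4=20
Finish order: P1 → P4 → P3 → P2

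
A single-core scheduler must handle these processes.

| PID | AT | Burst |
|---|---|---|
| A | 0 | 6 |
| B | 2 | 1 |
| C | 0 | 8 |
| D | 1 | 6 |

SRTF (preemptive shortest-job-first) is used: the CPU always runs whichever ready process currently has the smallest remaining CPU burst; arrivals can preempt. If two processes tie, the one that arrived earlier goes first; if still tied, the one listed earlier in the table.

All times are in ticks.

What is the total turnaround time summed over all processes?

Schedule: | A 0-2 | B 2-3 | A 3-7 | D 7-13 | C 13-21 |
Completion: A=7  B=3  C=21  D=13
Turnaround = completion − arrival: A=7, B=1, C=21, D=12
Total turnaround = 7 + 1 + 21 + 12 = 41

41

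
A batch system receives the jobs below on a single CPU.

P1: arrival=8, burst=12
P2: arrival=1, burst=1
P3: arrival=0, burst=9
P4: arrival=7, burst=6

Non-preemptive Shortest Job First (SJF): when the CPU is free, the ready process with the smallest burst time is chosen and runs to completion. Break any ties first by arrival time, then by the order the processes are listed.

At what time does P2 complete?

Gantt: | P3 0-9 | P2 9-10 | P4 10-16 | P1 16-28 |
Completion: P1=28  P2=10  P3=9  P4=16
Turnaround (C−A): P1=20  P2=9  P3=9  P4=9

10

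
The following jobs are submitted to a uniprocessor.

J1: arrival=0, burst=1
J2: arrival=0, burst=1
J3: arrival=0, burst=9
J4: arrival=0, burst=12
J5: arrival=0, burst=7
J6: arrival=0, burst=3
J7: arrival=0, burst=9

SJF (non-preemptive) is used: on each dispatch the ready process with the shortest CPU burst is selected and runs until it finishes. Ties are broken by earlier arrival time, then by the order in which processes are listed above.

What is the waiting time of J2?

1

Timeline: | J1 0-1 | J2 1-2 | J6 2-5 | J5 5-12 | J3 12-21 | J7 21-30 | J4 30-42 |
Completion: J1=1  J2=2  J3=21  J4=42  J5=12  J6=5  J7=30
Turnaround (C−A): J1=1  J2=2  J3=21  J4=42  J5=12  J6=5  J7=30
Waiting(J2) = turnaround − burst = 2 − 1 = 1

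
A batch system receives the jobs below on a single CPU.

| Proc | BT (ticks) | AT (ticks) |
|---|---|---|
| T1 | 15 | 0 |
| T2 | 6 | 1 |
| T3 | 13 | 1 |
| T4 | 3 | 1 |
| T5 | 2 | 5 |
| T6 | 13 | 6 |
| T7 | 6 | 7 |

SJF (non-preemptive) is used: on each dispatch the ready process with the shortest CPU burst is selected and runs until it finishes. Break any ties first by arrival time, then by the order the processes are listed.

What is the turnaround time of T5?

Schedule: | T1 0-15 | T5 15-17 | T4 17-20 | T2 20-26 | T7 26-32 | T3 32-45 | T6 45-58 |
Completion: T1=15  T2=26  T3=45  T4=20  T5=17  T6=58  T7=32
Turnaround (C−A): T1=15  T2=25  T3=44  T4=19  T5=12  T6=52  T7=25
Turnaround(T5) = completion − arrival = 17 − 5 = 12

12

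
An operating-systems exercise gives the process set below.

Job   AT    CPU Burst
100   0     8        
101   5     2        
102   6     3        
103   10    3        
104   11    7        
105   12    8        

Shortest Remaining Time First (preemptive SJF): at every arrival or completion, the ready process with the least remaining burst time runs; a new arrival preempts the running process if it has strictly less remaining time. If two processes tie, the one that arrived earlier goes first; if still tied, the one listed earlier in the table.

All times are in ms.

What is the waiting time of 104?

Timeline: | 100 0-5 | 101 5-7 | 100 7-10 | 102 10-13 | 103 13-16 | 104 16-23 | 105 23-31 |
Completion: 100=10  101=7  102=13  103=16  104=23  105=31
Turnaround (C−A): 100=10  101=2  102=7  103=6  104=12  105=19
Waiting(104) = turnaround − burst = 12 − 7 = 5

5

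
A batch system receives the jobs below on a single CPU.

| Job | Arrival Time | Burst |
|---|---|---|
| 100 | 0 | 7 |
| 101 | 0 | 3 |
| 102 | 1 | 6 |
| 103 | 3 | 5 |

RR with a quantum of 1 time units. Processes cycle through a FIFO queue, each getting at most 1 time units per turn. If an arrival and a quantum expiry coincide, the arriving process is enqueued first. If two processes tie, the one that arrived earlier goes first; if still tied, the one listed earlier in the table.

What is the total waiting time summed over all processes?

Schedule: | 100 0-1 | 101 1-2 | 102 2-3 | 100 3-4 | 101 4-5 | 103 5-6 | 102 6-7 | 100 7-8 | 101 8-9 | 103 9-10 | 102 10-11 | 100 11-12 | 103 12-13 | 102 13-14 | 100 14-15 | 103 15-16 | 102 16-17 | 100 17-18 | 103 18-19 | 102 19-20 | 100 20-21 |
Completion: 100=21  101=9  102=20  103=19
Waiting = turnaround − burst: 100=14, 101=6, 102=13, 103=11
Total waiting = 14 + 6 + 13 + 11 = 44

44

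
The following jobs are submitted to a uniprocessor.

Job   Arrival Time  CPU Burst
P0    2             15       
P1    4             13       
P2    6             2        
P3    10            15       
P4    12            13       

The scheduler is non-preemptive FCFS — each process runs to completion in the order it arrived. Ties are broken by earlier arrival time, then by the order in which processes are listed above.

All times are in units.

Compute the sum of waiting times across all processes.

94

Schedule: | idle 0-2 | P0 2-17 | P1 17-30 | P2 30-32 | P3 32-47 | P4 47-60 |
Completion: P0=17  P1=30  P2=32  P3=47  P4=60
Turnaround (C−A): P0=15  P1=26  P2=26  P3=37  P4=48
Waiting = turnaround − burst: P0=0, P1=13, P2=24, P3=22, P4=35
Total waiting = 0 + 13 + 24 + 22 + 35 = 94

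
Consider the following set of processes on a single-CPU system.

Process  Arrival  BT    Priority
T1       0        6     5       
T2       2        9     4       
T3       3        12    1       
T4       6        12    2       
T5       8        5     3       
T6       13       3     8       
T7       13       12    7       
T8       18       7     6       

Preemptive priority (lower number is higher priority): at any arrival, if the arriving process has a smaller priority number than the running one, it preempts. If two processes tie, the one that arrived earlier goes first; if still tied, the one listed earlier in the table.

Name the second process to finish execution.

Timeline: | T1 0-2 | T2 2-3 | T3 3-15 | T4 15-27 | T5 27-32 | T2 32-40 | T1 40-44 | T8 44-51 | T7 51-63 | T6 63-66 |
Completion: T1=44  T2=40  T3=15  T4=27  T5=32  T6=66  T7=63  T8=51
Finish order: T3 → T4 → T5 → T2 → T1 → T8 → T7 → T6

T4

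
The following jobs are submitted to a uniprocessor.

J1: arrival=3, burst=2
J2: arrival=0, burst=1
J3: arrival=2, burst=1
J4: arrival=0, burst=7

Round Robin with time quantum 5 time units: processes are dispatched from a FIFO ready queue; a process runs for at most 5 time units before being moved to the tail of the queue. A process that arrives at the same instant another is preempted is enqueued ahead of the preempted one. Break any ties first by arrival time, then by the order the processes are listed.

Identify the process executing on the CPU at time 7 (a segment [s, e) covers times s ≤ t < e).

J1

Gantt: | J2 0-1 | J4 1-6 | J3 6-7 | J1 7-9 | J4 9-11 |
Completion: J1=9  J2=1  J3=7  J4=11
Turnaround (C−A): J1=6  J2=1  J3=5  J4=11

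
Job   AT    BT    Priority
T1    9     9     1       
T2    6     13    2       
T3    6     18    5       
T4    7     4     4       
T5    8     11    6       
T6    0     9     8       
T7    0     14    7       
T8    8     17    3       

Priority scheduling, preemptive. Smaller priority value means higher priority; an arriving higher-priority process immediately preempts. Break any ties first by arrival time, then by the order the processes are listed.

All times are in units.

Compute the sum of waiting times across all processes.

Schedule: | T7 0-6 | T2 6-9 | T1 9-18 | T2 18-28 | T8 28-45 | T4 45-49 | T3 49-67 | T5 67-78 | T7 78-86 | T6 86-95 |
Completion: T1=18  T2=28  T3=67  T4=49  T5=78  T6=95  T7=86  T8=45
Turnaround (C−A): T1=9  T2=22  T3=61  T4=42  T5=70  T6=95  T7=86  T8=37
Waiting = turnaround − burst: T1=0, T2=9, T3=43, T4=38, T5=59, T6=86, T7=72, T8=20
Total waiting = 0 + 9 + 43 + 38 + 59 + 86 + 72 + 20 = 327

327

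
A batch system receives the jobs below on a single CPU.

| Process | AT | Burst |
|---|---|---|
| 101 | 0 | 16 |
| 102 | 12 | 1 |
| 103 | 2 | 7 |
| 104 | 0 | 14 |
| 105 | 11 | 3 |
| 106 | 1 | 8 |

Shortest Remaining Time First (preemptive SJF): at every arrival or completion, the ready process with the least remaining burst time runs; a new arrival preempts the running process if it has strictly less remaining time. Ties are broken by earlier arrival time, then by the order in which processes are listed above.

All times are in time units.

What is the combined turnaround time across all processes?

Schedule: | 104 0-1 | 106 1-9 | 103 9-11 | 105 11-12 | 102 12-13 | 105 13-15 | 103 15-20 | 104 20-33 | 101 33-49 |
Completion: 101=49  102=13  103=20  104=33  105=15  106=9
Turnaround (C−A): 101=49  102=1  103=18  104=33  105=4  106=8
Turnaround = completion − arrival: 101=49, 102=1, 103=18, 104=33, 105=4, 106=8
Total turnaround = 49 + 1 + 18 + 33 + 4 + 8 = 113

113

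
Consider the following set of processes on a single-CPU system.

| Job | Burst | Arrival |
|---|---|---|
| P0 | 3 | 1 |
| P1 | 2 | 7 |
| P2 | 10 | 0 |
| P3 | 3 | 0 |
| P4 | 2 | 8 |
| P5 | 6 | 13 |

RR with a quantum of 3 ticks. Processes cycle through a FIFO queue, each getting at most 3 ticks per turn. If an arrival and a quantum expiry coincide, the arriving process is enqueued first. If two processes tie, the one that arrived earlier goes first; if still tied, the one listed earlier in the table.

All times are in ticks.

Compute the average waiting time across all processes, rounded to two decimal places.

6.50

Timeline: | P2 0-3 | P3 3-6 | P0 6-9 | P2 9-12 | P1 12-14 | P4 14-16 | P2 16-19 | P5 19-22 | P2 22-23 | P5 23-26 |
Completion: P0=9  P1=14  P2=23  P3=6  P4=16  P5=26
Turnaround (C−A): P0=8  P1=7  P2=23  P3=6  P4=8  P5=13
Waiting times: P0=5, P1=5, P2=13, P3=3, P4=6, P5=7
Average waiting = (5+5+13+3+6+7) / 6 = 39/6 = 6.50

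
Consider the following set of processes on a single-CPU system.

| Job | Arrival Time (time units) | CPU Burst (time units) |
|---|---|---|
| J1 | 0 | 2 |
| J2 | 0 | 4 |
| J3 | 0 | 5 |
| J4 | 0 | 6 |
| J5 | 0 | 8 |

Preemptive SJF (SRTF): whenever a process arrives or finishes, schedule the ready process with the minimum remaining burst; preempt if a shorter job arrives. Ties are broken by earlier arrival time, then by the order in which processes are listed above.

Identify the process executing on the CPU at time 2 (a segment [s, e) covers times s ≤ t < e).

J2

Schedule: | J1 0-2 | J2 2-6 | J3 6-11 | J4 11-17 | J5 17-25 |
Completion: J1=2  J2=6  J3=11  J4=17  J5=25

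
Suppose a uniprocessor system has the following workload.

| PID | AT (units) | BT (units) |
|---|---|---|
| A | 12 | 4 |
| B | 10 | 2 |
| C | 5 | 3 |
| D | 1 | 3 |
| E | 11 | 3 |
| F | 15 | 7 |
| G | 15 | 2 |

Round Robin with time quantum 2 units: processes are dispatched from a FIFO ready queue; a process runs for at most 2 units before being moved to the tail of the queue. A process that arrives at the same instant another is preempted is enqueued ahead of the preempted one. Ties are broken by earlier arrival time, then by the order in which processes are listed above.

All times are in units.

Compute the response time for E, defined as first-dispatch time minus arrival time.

Schedule: | idle 0-1 | D 1-4 | idle 4-5 | C 5-8 | idle 8-10 | B 10-12 | E 12-14 | A 14-16 | E 16-17 | F 17-19 | G 19-21 | A 21-23 | F 23-28 |
Completion: A=23  B=12  C=8  D=4  E=17  F=28  G=21
Response(E) = first start − arrival = 12 − 11 = 1

1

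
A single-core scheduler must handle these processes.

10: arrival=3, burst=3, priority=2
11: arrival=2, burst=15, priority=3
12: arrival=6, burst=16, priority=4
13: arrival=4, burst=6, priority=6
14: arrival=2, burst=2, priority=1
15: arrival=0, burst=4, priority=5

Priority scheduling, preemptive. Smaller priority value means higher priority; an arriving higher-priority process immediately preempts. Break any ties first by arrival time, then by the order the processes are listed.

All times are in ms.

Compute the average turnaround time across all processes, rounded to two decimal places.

23.33

Timeline: | 15 0-2 | 14 2-4 | 10 4-7 | 11 7-22 | 12 22-38 | 15 38-40 | 13 40-46 |
Completion: 10=7  11=22  12=38  13=46  14=4  15=40
Turnaround (C−A): 10=4  11=20  12=32  13=42  14=2  15=40
Turnaround times: 10=4, 11=20, 12=32, 13=42, 14=2, 15=40
Average turnaround = (4+20+32+42+2+40) / 6 = 140/6 = 23.33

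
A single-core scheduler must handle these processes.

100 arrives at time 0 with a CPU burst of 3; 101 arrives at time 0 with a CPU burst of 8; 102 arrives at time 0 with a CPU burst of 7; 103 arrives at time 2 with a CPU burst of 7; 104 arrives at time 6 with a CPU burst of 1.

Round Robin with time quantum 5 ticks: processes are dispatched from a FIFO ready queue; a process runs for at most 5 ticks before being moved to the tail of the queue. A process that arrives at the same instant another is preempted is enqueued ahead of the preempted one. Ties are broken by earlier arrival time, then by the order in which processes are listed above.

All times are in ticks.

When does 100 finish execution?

Timeline: | 100 0-3 | 101 3-8 | 102 8-13 | 103 13-18 | 104 18-19 | 101 19-22 | 102 22-24 | 103 24-26 |
Completion: 100=3  101=22  102=24  103=26  104=19
Turnaround (C−A): 100=3  101=22  102=24  103=24  104=13

3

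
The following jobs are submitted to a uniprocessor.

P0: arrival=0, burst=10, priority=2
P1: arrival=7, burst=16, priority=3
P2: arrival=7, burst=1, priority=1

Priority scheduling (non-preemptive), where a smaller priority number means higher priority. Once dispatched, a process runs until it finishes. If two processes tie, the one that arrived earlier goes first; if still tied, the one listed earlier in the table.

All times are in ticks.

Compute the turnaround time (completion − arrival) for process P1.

Gantt: | P0 0-10 | P2 10-11 | P1 11-27 |
Completion: P0=10  P1=27  P2=11
Turnaround(P1) = completion − arrival = 27 − 7 = 20

20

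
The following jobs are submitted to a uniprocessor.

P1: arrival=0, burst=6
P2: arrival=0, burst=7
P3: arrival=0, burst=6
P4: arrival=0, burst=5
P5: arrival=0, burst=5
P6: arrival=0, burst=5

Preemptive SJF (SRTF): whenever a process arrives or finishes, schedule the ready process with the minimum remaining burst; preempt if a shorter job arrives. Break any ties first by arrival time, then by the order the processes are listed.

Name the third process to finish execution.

P6

Timeline: | P4 0-5 | P5 5-10 | P6 10-15 | P1 15-21 | P3 21-27 | P2 27-34 |
Completion: P1=21  P2=34  P3=27  P4=5  P5=10  P6=15
Finish order: P4 → P5 → P6 → P1 → P3 → P2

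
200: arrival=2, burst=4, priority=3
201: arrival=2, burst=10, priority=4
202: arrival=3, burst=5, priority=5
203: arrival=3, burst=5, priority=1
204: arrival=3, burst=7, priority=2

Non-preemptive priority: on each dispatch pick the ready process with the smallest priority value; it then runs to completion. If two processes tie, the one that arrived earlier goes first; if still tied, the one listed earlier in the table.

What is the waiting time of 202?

25

Gantt: | idle 0-2 | 200 2-6 | 203 6-11 | 204 11-18 | 201 18-28 | 202 28-33 |
Completion: 200=6  201=28  202=33  203=11  204=18
Turnaround (C−A): 200=4  201=26  202=30  203=8  204=15
Waiting(202) = turnaround − burst = 30 − 5 = 25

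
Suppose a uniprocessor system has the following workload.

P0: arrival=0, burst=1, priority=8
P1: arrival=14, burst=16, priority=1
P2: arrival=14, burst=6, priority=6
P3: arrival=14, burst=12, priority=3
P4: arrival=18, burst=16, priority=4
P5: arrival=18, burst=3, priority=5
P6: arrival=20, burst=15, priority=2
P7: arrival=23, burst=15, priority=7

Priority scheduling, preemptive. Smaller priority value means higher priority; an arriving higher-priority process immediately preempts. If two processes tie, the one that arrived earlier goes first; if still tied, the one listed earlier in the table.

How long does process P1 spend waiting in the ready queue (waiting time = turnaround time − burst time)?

Timeline: | P0 0-1 | idle 1-14 | P1 14-30 | P6 30-45 | P3 45-57 | P4 57-73 | P5 73-76 | P2 76-82 | P7 82-97 |
Completion: P0=1  P1=30  P2=82  P3=57  P4=73  P5=76  P6=45  P7=97
Waiting(P1) = turnaround − burst = 16 − 16 = 0

0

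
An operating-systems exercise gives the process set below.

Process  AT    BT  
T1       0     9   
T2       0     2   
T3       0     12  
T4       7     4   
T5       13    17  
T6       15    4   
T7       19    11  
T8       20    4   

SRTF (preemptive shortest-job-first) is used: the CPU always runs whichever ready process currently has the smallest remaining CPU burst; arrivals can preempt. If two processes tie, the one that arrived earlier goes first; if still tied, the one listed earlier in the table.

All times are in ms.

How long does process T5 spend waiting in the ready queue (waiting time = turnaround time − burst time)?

Gantt: | T2 0-2 | T1 2-11 | T4 11-15 | T6 15-19 | T7 19-20 | T8 20-24 | T7 24-34 | T3 34-46 | T5 46-63 |
Completion: T1=11  T2=2  T3=46  T4=15  T5=63  T6=19  T7=34  T8=24
Turnaround (C−A): T1=11  T2=2  T3=46  T4=8  T5=50  T6=4  T7=15  T8=4
Waiting(T5) = turnaround − burst = 50 − 17 = 33

33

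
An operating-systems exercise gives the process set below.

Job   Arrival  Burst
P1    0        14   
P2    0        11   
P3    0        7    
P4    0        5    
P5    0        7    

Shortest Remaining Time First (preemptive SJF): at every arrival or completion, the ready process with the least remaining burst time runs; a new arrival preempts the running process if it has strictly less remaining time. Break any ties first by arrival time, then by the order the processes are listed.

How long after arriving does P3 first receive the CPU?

Gantt: | P4 0-5 | P3 5-12 | P5 12-19 | P2 19-30 | P1 30-44 |
Completion: P1=44  P2=30  P3=12  P4=5  P5=19
Response(P3) = first start − arrival = 5 − 0 = 5

5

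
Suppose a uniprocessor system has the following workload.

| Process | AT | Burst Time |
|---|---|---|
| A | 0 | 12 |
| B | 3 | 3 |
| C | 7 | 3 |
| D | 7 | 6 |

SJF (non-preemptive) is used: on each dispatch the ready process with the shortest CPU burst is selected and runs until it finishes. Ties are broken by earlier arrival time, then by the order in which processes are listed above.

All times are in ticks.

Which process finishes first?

A

Timeline: | A 0-12 | B 12-15 | C 15-18 | D 18-24 |
Completion: A=12  B=15  C=18  D=24
Finish order: A → B → C → D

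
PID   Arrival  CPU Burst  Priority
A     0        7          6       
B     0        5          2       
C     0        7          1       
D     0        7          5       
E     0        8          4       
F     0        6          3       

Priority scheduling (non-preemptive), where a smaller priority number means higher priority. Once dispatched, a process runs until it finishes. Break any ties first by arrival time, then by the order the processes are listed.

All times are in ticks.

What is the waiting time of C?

Gantt: | C 0-7 | B 7-12 | F 12-18 | E 18-26 | D 26-33 | A 33-40 |
Completion: A=40  B=12  C=7  D=33  E=26  F=18
Waiting(C) = turnaround − burst = 7 − 7 = 0

0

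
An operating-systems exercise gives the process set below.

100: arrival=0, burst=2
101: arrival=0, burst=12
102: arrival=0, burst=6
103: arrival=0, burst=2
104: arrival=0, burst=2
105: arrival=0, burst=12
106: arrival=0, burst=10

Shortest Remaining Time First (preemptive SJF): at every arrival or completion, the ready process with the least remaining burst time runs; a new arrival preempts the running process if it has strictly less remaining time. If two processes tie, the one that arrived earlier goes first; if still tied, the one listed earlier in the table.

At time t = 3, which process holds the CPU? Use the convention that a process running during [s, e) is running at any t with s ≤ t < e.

103

Schedule: | 100 0-2 | 103 2-4 | 104 4-6 | 102 6-12 | 106 12-22 | 101 22-34 | 105 34-46 |
Completion: 100=2  101=34  102=12  103=4  104=6  105=46  106=22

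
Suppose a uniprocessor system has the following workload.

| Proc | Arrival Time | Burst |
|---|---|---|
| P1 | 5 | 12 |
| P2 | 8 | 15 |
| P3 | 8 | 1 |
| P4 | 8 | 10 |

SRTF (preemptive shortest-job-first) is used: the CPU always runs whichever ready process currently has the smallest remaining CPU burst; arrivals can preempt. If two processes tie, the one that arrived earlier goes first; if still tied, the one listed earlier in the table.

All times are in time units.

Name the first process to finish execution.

P3

Timeline: | idle 0-5 | P1 5-8 | P3 8-9 | P1 9-18 | P4 18-28 | P2 28-43 |
Completion: P1=18  P2=43  P3=9  P4=28
Turnaround (C−A): P1=13  P2=35  P3=1  P4=20
Finish order: P3 → P1 → P4 → P2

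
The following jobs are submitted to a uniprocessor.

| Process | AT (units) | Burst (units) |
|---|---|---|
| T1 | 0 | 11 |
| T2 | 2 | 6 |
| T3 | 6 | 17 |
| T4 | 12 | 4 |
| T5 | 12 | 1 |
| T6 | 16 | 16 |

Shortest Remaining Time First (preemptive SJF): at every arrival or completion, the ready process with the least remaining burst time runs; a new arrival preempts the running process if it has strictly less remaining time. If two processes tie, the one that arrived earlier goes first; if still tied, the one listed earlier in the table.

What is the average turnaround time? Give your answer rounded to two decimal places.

17.50

Schedule: | T1 0-2 | T2 2-8 | T1 8-12 | T5 12-13 | T4 13-17 | T1 17-22 | T6 22-38 | T3 38-55 |
Completion: T1=22  T2=8  T3=55  T4=17  T5=13  T6=38
Turnaround times: T1=22, T2=6, T3=49, T4=5, T5=1, T6=22
Average turnaround = (22+6+49+5+1+22) / 6 = 105/6 = 17.50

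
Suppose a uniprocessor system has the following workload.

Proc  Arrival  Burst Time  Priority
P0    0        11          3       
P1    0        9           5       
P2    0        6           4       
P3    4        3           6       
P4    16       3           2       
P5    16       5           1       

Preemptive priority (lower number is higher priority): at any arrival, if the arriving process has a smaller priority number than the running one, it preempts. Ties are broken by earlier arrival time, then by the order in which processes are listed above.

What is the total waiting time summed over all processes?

Gantt: | P0 0-11 | P2 11-16 | P5 16-21 | P4 21-24 | P2 24-25 | P1 25-34 | P3 34-37 |
Completion: P0=11  P1=34  P2=25  P3=37  P4=24  P5=21
Waiting = turnaround − burst: P0=0, P1=25, P2=19, P3=30, P4=5, P5=0
Total waiting = 0 + 25 + 19 + 30 + 5 + 0 = 79

79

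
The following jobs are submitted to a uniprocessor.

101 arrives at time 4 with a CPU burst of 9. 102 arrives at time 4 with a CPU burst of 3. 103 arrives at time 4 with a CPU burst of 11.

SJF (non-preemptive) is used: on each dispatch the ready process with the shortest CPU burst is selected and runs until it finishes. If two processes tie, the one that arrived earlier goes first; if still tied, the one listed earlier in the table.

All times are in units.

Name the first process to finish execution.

Schedule: | idle 0-4 | 102 4-7 | 101 7-16 | 103 16-27 |
Completion: 101=16  102=7  103=27
Finish order: 102 → 101 → 103

102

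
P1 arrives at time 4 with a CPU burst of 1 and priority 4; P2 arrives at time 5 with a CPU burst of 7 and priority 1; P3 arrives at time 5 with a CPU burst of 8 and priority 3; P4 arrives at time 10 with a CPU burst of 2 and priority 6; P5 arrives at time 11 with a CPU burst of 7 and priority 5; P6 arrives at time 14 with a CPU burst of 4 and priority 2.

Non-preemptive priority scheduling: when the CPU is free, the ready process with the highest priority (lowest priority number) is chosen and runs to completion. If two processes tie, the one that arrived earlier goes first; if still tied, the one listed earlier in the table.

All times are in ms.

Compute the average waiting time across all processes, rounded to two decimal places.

7.83

Gantt: | idle 0-4 | P1 4-5 | P2 5-12 | P3 12-20 | P6 20-24 | P5 24-31 | P4 31-33 |
Completion: P1=5  P2=12  P3=20  P4=33  P5=31  P6=24
Turnaround (C−A): P1=1  P2=7  P3=15  P4=23  P5=20  P6=10
Waiting times: P1=0, P2=0, P3=7, P4=21, P5=13, P6=6
Average waiting = (0+0+7+21+13+6) / 6 = 47/6 = 7.83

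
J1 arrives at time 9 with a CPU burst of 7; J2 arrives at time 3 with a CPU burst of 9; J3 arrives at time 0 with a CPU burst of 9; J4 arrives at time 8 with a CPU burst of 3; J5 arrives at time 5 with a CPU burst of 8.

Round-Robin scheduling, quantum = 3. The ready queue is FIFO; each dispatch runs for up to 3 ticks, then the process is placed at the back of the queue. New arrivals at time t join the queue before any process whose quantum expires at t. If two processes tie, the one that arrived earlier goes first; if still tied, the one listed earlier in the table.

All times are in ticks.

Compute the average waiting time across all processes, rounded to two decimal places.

Gantt: | J3 0-3 | J2 3-6 | J3 6-9 | J5 9-12 | J2 12-15 | J4 15-18 | J1 18-21 | J3 21-24 | J5 24-27 | J2 27-30 | J1 30-33 | J5 33-35 | J1 35-36 |
Completion: J1=36  J2=30  J3=24  J4=18  J5=35
Waiting times: J1=20, J2=18, J3=15, J4=7, J5=22
Average waiting = (20+18+15+7+22) / 5 = 82/5 = 16.40

16.40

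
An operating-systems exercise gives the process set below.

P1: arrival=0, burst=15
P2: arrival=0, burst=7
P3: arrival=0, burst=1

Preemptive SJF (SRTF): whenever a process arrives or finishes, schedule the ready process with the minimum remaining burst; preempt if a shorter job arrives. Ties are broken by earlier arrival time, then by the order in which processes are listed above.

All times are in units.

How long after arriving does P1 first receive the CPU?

Schedule: | P3 0-1 | P2 1-8 | P1 8-23 |
Completion: P1=23  P2=8  P3=1
Turnaround (C−A): P1=23  P2=8  P3=1
Response(P1) = first start − arrival = 8 − 0 = 8

8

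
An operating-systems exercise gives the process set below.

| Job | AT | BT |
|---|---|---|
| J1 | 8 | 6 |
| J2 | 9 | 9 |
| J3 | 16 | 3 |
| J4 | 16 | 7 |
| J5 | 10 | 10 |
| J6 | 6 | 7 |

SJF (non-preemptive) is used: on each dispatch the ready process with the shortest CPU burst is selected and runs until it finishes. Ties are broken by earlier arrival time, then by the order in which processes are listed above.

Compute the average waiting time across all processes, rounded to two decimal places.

Gantt: | idle 0-6 | J6 6-13 | J1 13-19 | J3 19-22 | J4 22-29 | J2 29-38 | J5 38-48 |
Completion: J1=19  J2=38  J3=22  J4=29  J5=48  J6=13
Turnaround (C−A): J1=11  J2=29  J3=6  J4=13  J5=38  J6=7
Waiting times: J1=5, J2=20, J3=3, J4=6, J5=28, J6=0
Average waiting = (5+20+3+6+28+0) / 6 = 62/6 = 10.33

10.33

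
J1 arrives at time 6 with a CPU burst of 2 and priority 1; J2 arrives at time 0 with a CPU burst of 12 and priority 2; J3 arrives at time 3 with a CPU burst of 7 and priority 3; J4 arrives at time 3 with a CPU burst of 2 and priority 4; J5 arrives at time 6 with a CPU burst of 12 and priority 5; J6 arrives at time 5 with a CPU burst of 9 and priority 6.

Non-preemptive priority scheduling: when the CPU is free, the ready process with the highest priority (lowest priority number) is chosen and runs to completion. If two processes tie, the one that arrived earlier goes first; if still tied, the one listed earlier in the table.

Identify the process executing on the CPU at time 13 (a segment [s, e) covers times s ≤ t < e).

J1

Gantt: | J2 0-12 | J1 12-14 | J3 14-21 | J4 21-23 | J5 23-35 | J6 35-44 |
Completion: J1=14  J2=12  J3=21  J4=23  J5=35  J6=44
Turnaround (C−A): J1=8  J2=12  J3=18  J4=20  J5=29  J6=39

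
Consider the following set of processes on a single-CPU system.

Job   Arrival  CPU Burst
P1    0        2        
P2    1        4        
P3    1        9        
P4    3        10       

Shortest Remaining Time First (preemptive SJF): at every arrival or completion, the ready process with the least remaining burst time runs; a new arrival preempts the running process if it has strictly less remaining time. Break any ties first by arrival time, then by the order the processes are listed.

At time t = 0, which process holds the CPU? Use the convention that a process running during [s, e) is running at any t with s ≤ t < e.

Gantt: | P1 0-2 | P2 2-6 | P3 6-15 | P4 15-25 |
Completion: P1=2  P2=6  P3=15  P4=25

P1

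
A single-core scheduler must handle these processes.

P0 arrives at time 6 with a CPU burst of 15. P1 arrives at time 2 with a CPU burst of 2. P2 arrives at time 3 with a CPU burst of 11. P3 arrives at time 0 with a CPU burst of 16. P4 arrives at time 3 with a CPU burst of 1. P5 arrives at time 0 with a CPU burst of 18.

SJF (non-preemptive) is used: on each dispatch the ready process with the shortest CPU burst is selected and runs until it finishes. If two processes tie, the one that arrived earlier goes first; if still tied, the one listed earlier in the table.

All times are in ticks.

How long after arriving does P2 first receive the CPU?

16

Gantt: | P3 0-16 | P4 16-17 | P1 17-19 | P2 19-30 | P0 30-45 | P5 45-63 |
Completion: P0=45  P1=19  P2=30  P3=16  P4=17  P5=63
Turnaround (C−A): P0=39  P1=17  P2=27  P3=16  P4=14  P5=63
Response(P2) = first start − arrival = 19 − 3 = 16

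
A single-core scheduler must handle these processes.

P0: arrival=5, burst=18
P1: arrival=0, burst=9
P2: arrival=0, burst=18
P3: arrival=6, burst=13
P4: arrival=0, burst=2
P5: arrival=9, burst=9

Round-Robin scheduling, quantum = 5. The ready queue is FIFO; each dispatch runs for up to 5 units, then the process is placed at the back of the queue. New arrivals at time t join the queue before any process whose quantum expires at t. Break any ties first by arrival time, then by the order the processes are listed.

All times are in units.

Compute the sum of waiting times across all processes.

Schedule: | P1 0-5 | P2 5-10 | P4 10-12 | P0 12-17 | P1 17-21 | P3 21-26 | P5 26-31 | P2 31-36 | P0 36-41 | P3 41-46 | P5 46-50 | P2 50-55 | P0 55-60 | P3 60-63 | P2 63-66 | P0 66-69 |
Completion: P0=69  P1=21  P2=66  P3=63  P4=12  P5=50
Waiting = turnaround − burst: P0=46, P1=12, P2=48, P3=44, P4=10, P5=32
Total waiting = 46 + 12 + 48 + 44 + 10 + 32 = 192

192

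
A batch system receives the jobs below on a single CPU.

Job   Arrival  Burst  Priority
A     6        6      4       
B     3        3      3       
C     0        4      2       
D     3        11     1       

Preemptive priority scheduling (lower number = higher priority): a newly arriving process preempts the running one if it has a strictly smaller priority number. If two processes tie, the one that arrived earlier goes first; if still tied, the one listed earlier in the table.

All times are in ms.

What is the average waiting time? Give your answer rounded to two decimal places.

8.75

Schedule: | C 0-3 | D 3-14 | C 14-15 | B 15-18 | A 18-24 |
Completion: A=24  B=18  C=15  D=14
Turnaround (C−A): A=18  B=15  C=15  D=11
Waiting times: A=12, B=12, C=11, D=0
Average waiting = (12+12+11+0) / 4 = 35/4 = 8.75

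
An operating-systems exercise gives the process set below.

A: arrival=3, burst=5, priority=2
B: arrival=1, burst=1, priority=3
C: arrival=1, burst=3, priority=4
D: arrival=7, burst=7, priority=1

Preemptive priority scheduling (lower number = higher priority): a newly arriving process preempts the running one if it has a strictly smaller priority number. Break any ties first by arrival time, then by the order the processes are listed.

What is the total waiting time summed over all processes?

Timeline: | idle 0-1 | B 1-2 | C 2-3 | A 3-7 | D 7-14 | A 14-15 | C 15-17 |
Completion: A=15  B=2  C=17  D=14
Waiting = turnaround − burst: A=7, B=0, C=13, D=0
Total waiting = 7 + 0 + 13 + 0 = 20

20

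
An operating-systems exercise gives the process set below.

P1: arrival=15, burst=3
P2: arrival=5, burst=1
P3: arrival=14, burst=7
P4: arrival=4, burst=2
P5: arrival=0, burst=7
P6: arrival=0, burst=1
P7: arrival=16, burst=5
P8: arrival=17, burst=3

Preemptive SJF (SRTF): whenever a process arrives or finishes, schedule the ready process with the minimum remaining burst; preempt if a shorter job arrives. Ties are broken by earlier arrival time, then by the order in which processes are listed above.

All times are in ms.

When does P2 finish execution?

7

Schedule: | P6 0-1 | P5 1-4 | P4 4-6 | P2 6-7 | P5 7-11 | idle 11-14 | P3 14-15 | P1 15-18 | P8 18-21 | P7 21-26 | P3 26-32 |
Completion: P1=18  P2=7  P3=32  P4=6  P5=11  P6=1  P7=26  P8=21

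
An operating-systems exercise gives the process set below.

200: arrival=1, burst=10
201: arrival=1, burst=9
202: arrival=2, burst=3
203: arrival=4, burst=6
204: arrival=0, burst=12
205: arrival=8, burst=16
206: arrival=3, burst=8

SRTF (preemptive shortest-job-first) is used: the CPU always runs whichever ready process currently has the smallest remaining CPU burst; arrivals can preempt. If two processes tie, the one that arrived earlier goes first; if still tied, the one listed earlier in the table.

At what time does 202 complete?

Timeline: | 204 0-1 | 201 1-2 | 202 2-5 | 203 5-11 | 201 11-19 | 206 19-27 | 200 27-37 | 204 37-48 | 205 48-64 |
Completion: 200=37  201=19  202=5  203=11  204=48  205=64  206=27

5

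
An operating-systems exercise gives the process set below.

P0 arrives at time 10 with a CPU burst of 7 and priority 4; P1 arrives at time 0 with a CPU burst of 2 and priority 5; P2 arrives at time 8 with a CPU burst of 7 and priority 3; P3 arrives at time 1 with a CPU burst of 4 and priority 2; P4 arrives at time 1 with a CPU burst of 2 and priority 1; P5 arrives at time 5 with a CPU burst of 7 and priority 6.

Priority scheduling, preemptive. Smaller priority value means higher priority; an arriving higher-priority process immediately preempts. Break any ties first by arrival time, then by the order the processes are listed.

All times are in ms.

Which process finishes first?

P4

Timeline: | P1 0-1 | P4 1-3 | P3 3-7 | P1 7-8 | P2 8-15 | P0 15-22 | P5 22-29 |
Completion: P0=22  P1=8  P2=15  P3=7  P4=3  P5=29
Turnaround (C−A): P0=12  P1=8  P2=7  P3=6  P4=2  P5=24
Finish order: P4 → P3 → P1 → P2 → P0 → P5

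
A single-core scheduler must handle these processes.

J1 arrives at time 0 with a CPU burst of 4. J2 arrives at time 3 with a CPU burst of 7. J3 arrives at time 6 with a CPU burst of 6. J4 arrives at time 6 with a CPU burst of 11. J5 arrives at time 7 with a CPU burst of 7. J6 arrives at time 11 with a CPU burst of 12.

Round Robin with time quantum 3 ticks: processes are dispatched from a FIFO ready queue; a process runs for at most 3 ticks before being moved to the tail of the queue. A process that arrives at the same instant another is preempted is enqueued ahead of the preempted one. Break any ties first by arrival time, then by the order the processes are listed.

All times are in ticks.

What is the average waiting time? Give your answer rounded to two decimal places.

18.00

Timeline: | J1 0-3 | J2 3-6 | J1 6-7 | J3 7-10 | J4 10-13 | J2 13-16 | J5 16-19 | J3 19-22 | J6 22-25 | J4 25-28 | J2 28-29 | J5 29-32 | J6 32-35 | J4 35-38 | J5 38-39 | J6 39-42 | J4 42-44 | J6 44-47 |
Completion: J1=7  J2=29  J3=22  J4=44  J5=39  J6=47
Waiting times: J1=3, J2=19, J3=10, J4=27, J5=25, J6=24
Average waiting = (3+19+10+27+25+24) / 6 = 108/6 = 18.00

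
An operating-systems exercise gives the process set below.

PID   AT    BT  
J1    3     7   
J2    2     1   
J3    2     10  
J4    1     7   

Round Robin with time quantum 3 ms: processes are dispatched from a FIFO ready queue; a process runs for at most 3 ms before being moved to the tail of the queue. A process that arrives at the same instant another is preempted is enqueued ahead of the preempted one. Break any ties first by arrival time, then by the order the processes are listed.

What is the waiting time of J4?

Timeline: | idle 0-1 | J4 1-4 | J2 4-5 | J3 5-8 | J1 8-11 | J4 11-14 | J3 14-17 | J1 17-20 | J4 20-21 | J3 21-24 | J1 24-25 | J3 25-26 |
Completion: J1=25  J2=5  J3=26  J4=21
Turnaround (C−A): J1=22  J2=3  J3=24  J4=20
Waiting(J4) = turnaround − burst = 20 − 7 = 13

13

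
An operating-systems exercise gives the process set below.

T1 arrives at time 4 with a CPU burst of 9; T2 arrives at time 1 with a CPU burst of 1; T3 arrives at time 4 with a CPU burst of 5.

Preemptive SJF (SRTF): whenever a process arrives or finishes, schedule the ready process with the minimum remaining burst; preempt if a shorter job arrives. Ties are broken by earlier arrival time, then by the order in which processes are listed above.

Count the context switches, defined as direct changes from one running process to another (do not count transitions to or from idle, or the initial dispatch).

1

Schedule: | idle 0-1 | T2 1-2 | idle 2-4 | T3 4-9 | T1 9-18 |
Completion: T1=18  T2=2  T3=9
Turnaround (C−A): T1=14  T2=1  T3=5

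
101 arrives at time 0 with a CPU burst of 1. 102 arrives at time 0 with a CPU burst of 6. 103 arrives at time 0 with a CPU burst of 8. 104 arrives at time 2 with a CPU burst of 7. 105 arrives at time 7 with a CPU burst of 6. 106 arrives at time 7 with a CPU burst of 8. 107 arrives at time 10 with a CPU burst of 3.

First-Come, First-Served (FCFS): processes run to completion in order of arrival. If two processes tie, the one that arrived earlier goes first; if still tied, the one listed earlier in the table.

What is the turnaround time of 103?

Schedule: | 101 0-1 | 102 1-7 | 103 7-15 | 104 15-22 | 105 22-28 | 106 28-36 | 107 36-39 |
Completion: 101=1  102=7  103=15  104=22  105=28  106=36  107=39
Turnaround(103) = completion − arrival = 15 − 0 = 15

15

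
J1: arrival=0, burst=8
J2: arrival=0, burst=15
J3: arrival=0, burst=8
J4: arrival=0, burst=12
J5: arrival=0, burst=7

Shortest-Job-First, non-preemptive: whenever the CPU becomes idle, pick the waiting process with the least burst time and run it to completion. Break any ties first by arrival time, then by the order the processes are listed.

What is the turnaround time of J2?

50

Gantt: | J5 0-7 | J1 7-15 | J3 15-23 | J4 23-35 | J2 35-50 |
Completion: J1=15  J2=50  J3=23  J4=35  J5=7
Turnaround (C−A): J1=15  J2=50  J3=23  J4=35  J5=7
Turnaround(J2) = completion − arrival = 50 − 0 = 50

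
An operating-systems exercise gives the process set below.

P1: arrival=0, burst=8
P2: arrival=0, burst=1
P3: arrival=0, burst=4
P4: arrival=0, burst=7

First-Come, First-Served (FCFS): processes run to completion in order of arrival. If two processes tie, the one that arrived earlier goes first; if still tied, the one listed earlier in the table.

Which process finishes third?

Schedule: | P1 0-8 | P2 8-9 | P3 9-13 | P4 13-20 |
Completion: P1=8  P2=9  P3=13  P4=20
Finish order: P1 → P2 → P3 → P4

P3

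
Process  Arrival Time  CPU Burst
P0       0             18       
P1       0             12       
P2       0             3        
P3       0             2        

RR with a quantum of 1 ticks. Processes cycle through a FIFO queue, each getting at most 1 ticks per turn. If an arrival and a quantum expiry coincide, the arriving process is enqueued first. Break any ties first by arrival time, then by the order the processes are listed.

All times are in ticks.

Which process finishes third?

Timeline: | P0 0-1 | P1 1-2 | P2 2-3 | P3 3-4 | P0 4-5 | P1 5-6 | P2 6-7 | P3 7-8 | P0 8-9 | P1 9-10 | P2 10-11 | P0 11-12 | P1 12-13 | P0 13-14 | P1 14-15 | P0 15-16 | P1 16-17 | P0 17-18 | P1 18-19 | P0 19-20 | P1 20-21 | P0 21-22 | P1 22-23 | P0 23-24 | P1 24-25 | P0 25-26 | P1 26-27 | P0 27-28 | P1 28-29 | P0 29-35 |
Completion: P0=35  P1=29  P2=11  P3=8
Finish order: P3 → P2 → P1 → P0

P1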